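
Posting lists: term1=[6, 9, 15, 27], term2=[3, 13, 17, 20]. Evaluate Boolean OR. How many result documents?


Boolean OR: find union of posting lists
term1 docs: [6, 9, 15, 27]
term2 docs: [3, 13, 17, 20]
Union: [3, 6, 9, 13, 15, 17, 20, 27]
|union| = 8

8


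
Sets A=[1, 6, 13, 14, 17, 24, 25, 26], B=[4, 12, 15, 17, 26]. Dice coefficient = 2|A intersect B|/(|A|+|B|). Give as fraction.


A intersect B = [17, 26]
|A intersect B| = 2
|A| = 8, |B| = 5
Dice = 2*2 / (8+5)
= 4 / 13 = 4/13

4/13


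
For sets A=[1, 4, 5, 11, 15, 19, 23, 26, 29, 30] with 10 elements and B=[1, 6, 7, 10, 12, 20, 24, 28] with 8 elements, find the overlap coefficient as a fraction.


A intersect B = [1]
|A intersect B| = 1
min(|A|, |B|) = min(10, 8) = 8
Overlap = 1 / 8 = 1/8

1/8


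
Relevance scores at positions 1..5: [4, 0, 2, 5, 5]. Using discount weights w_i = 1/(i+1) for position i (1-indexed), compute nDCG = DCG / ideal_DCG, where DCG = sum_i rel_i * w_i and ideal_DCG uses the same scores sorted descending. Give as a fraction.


Position discount weights w_i = 1/(i+1) for i=1..5:
Weights = [1/2, 1/3, 1/4, 1/5, 1/6]
Actual relevance: [4, 0, 2, 5, 5]
DCG = 4/2 + 0/3 + 2/4 + 5/5 + 5/6 = 13/3
Ideal relevance (sorted desc): [5, 5, 4, 2, 0]
Ideal DCG = 5/2 + 5/3 + 4/4 + 2/5 + 0/6 = 167/30
nDCG = DCG / ideal_DCG = 13/3 / 167/30 = 130/167

130/167


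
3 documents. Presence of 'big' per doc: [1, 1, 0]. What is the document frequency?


Checking each document for 'big':
Doc 1: present
Doc 2: present
Doc 3: absent
df = sum of presences = 1 + 1 + 0 = 2

2


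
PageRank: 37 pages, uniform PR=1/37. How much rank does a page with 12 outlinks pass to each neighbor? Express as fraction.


Initial PR = 1/37 = 1/37
Outlinks = 12
Contribution per link = PR / outlinks
= 1/37 / 12
= 1/444

1/444


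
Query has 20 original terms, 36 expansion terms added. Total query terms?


Original terms: 20
Expansion terms: 36
Total = 20 + 36 = 56

56


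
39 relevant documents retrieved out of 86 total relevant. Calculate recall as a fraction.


Recall = retrieved_relevant / total_relevant
= 39 / 86
= 39 / (39 + 47)
= 39/86

39/86


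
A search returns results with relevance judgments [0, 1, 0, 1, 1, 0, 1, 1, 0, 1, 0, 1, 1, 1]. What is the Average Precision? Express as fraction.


Computing P@k for each relevant position:
Position 1: not relevant
Position 2: relevant, P@2 = 1/2 = 1/2
Position 3: not relevant
Position 4: relevant, P@4 = 2/4 = 1/2
Position 5: relevant, P@5 = 3/5 = 3/5
Position 6: not relevant
Position 7: relevant, P@7 = 4/7 = 4/7
Position 8: relevant, P@8 = 5/8 = 5/8
Position 9: not relevant
Position 10: relevant, P@10 = 6/10 = 3/5
Position 11: not relevant
Position 12: relevant, P@12 = 7/12 = 7/12
Position 13: relevant, P@13 = 8/13 = 8/13
Position 14: relevant, P@14 = 9/14 = 9/14
Sum of P@k = 1/2 + 1/2 + 3/5 + 4/7 + 5/8 + 3/5 + 7/12 + 8/13 + 9/14 = 57199/10920
AP = 57199/10920 / 9 = 57199/98280

57199/98280


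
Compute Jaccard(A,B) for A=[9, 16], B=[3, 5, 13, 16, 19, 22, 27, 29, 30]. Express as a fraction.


A intersect B = [16]
|A intersect B| = 1
A union B = [3, 5, 9, 13, 16, 19, 22, 27, 29, 30]
|A union B| = 10
Jaccard = 1/10 = 1/10

1/10


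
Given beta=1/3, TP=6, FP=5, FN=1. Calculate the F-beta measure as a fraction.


P = TP/(TP+FP) = 6/11 = 6/11
R = TP/(TP+FN) = 6/7 = 6/7
beta^2 = 1/3^2 = 1/9
(1 + beta^2) = 10/9
Numerator = (1+beta^2)*P*R = 40/77
Denominator = beta^2*P + R = 2/33 + 6/7 = 212/231
F_beta = 30/53

30/53


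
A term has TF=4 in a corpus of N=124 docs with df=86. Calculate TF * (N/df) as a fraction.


TF * (N/df)
= 4 * (124/86)
= 4 * 62/43
= 248/43

248/43


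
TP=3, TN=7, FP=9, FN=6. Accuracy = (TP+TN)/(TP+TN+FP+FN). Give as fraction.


Accuracy = (TP + TN) / (TP + TN + FP + FN)
TP + TN = 3 + 7 = 10
Total = 3 + 7 + 9 + 6 = 25
Accuracy = 10 / 25 = 2/5

2/5


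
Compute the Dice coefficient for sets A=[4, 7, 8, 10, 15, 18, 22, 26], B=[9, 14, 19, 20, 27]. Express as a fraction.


A intersect B = []
|A intersect B| = 0
|A| = 8, |B| = 5
Dice = 2*0 / (8+5)
= 0 / 13 = 0

0


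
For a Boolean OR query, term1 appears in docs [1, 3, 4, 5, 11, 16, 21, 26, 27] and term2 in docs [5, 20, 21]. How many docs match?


Boolean OR: find union of posting lists
term1 docs: [1, 3, 4, 5, 11, 16, 21, 26, 27]
term2 docs: [5, 20, 21]
Union: [1, 3, 4, 5, 11, 16, 20, 21, 26, 27]
|union| = 10

10


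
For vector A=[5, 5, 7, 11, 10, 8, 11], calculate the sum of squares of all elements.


|A|^2 = sum of squared components
A[0]^2 = 5^2 = 25
A[1]^2 = 5^2 = 25
A[2]^2 = 7^2 = 49
A[3]^2 = 11^2 = 121
A[4]^2 = 10^2 = 100
A[5]^2 = 8^2 = 64
A[6]^2 = 11^2 = 121
Sum = 25 + 25 + 49 + 121 + 100 + 64 + 121 = 505

505


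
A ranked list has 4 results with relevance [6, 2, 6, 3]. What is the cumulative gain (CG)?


Cumulative Gain = sum of relevance scores
Position 1: rel=6, running sum=6
Position 2: rel=2, running sum=8
Position 3: rel=6, running sum=14
Position 4: rel=3, running sum=17
CG = 17

17


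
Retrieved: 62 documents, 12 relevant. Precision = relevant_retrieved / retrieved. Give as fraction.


Precision = relevant_retrieved / total_retrieved
= 12 / 62
= 12 / (12 + 50)
= 6/31

6/31


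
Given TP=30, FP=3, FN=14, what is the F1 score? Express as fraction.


F1 = 2 * P * R / (P + R)
P = TP/(TP+FP) = 30/33 = 10/11
R = TP/(TP+FN) = 30/44 = 15/22
2 * P * R = 2 * 10/11 * 15/22 = 150/121
P + R = 10/11 + 15/22 = 35/22
F1 = 150/121 / 35/22 = 60/77

60/77


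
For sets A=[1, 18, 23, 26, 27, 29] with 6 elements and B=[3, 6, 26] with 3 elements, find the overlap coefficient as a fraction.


A intersect B = [26]
|A intersect B| = 1
min(|A|, |B|) = min(6, 3) = 3
Overlap = 1 / 3 = 1/3

1/3


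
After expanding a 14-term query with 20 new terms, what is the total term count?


Original terms: 14
Expansion terms: 20
Total = 14 + 20 = 34

34


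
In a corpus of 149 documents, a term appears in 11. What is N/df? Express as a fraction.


IDF ratio = N / df
= 149 / 11
= 149/11

149/11


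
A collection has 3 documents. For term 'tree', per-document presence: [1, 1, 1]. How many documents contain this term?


Checking each document for 'tree':
Doc 1: present
Doc 2: present
Doc 3: present
df = sum of presences = 1 + 1 + 1 = 3

3


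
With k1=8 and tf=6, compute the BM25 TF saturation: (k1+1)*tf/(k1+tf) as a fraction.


BM25 TF component = (k1+1)*tf / (k1+tf)
k1 = 8, tf = 6
Numerator = (8+1)*6 = 54
Denominator = 8 + 6 = 14
= 54/14 = 27/7

27/7


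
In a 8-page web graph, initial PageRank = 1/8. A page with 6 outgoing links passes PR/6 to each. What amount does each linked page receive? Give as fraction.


Initial PR = 1/8 = 1/8
Outlinks = 6
Contribution per link = PR / outlinks
= 1/8 / 6
= 1/48

1/48


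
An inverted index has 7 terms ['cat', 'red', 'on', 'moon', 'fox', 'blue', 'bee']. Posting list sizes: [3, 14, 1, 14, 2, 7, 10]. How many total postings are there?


Summing posting list sizes:
'cat': 3 postings
'red': 14 postings
'on': 1 postings
'moon': 14 postings
'fox': 2 postings
'blue': 7 postings
'bee': 10 postings
Total = 3 + 14 + 1 + 14 + 2 + 7 + 10 = 51

51


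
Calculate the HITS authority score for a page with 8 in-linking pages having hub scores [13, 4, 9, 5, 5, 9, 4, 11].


Authority = sum of hub scores of in-linkers
In-link 1: hub score = 13
In-link 2: hub score = 4
In-link 3: hub score = 9
In-link 4: hub score = 5
In-link 5: hub score = 5
In-link 6: hub score = 9
In-link 7: hub score = 4
In-link 8: hub score = 11
Authority = 13 + 4 + 9 + 5 + 5 + 9 + 4 + 11 = 60

60


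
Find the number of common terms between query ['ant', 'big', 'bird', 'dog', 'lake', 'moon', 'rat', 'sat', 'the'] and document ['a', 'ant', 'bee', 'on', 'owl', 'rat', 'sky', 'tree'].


Query terms: ['ant', 'big', 'bird', 'dog', 'lake', 'moon', 'rat', 'sat', 'the']
Document terms: ['a', 'ant', 'bee', 'on', 'owl', 'rat', 'sky', 'tree']
Common terms: ['ant', 'rat']
Overlap count = 2

2


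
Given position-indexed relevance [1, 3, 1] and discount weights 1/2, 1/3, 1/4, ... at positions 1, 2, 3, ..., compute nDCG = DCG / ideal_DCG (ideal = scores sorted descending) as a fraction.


Position discount weights w_i = 1/(i+1) for i=1..3:
Weights = [1/2, 1/3, 1/4]
Actual relevance: [1, 3, 1]
DCG = 1/2 + 3/3 + 1/4 = 7/4
Ideal relevance (sorted desc): [3, 1, 1]
Ideal DCG = 3/2 + 1/3 + 1/4 = 25/12
nDCG = DCG / ideal_DCG = 7/4 / 25/12 = 21/25

21/25


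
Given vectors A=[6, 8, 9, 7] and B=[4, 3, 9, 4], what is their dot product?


Dot product = sum of element-wise products
A[0]*B[0] = 6*4 = 24
A[1]*B[1] = 8*3 = 24
A[2]*B[2] = 9*9 = 81
A[3]*B[3] = 7*4 = 28
Sum = 24 + 24 + 81 + 28 = 157

157


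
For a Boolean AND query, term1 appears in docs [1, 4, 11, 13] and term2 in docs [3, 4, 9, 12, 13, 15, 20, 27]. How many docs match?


Boolean AND: find intersection of posting lists
term1 docs: [1, 4, 11, 13]
term2 docs: [3, 4, 9, 12, 13, 15, 20, 27]
Intersection: [4, 13]
|intersection| = 2

2


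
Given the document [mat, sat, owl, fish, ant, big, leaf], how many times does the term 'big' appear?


Document has 7 words
Scanning for 'big':
Found at positions: [5]
Count = 1

1


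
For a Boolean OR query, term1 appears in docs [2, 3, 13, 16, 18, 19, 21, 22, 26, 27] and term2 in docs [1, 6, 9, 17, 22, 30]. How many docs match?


Boolean OR: find union of posting lists
term1 docs: [2, 3, 13, 16, 18, 19, 21, 22, 26, 27]
term2 docs: [1, 6, 9, 17, 22, 30]
Union: [1, 2, 3, 6, 9, 13, 16, 17, 18, 19, 21, 22, 26, 27, 30]
|union| = 15

15


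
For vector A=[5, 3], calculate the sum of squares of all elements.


|A|^2 = sum of squared components
A[0]^2 = 5^2 = 25
A[1]^2 = 3^2 = 9
Sum = 25 + 9 = 34

34


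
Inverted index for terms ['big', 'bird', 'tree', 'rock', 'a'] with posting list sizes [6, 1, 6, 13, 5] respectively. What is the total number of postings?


Summing posting list sizes:
'big': 6 postings
'bird': 1 postings
'tree': 6 postings
'rock': 13 postings
'a': 5 postings
Total = 6 + 1 + 6 + 13 + 5 = 31

31


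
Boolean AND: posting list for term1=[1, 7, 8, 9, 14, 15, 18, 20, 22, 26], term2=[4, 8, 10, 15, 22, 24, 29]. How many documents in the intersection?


Boolean AND: find intersection of posting lists
term1 docs: [1, 7, 8, 9, 14, 15, 18, 20, 22, 26]
term2 docs: [4, 8, 10, 15, 22, 24, 29]
Intersection: [8, 15, 22]
|intersection| = 3

3


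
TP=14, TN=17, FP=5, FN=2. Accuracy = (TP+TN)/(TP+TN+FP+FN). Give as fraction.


Accuracy = (TP + TN) / (TP + TN + FP + FN)
TP + TN = 14 + 17 = 31
Total = 14 + 17 + 5 + 2 = 38
Accuracy = 31 / 38 = 31/38

31/38


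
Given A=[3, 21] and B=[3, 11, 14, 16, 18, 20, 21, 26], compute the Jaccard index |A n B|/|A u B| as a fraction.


A intersect B = [3, 21]
|A intersect B| = 2
A union B = [3, 11, 14, 16, 18, 20, 21, 26]
|A union B| = 8
Jaccard = 2/8 = 1/4

1/4


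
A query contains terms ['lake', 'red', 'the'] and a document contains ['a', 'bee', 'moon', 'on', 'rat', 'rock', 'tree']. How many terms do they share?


Query terms: ['lake', 'red', 'the']
Document terms: ['a', 'bee', 'moon', 'on', 'rat', 'rock', 'tree']
Common terms: []
Overlap count = 0

0


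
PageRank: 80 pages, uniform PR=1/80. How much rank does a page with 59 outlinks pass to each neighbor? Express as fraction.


Initial PR = 1/80 = 1/80
Outlinks = 59
Contribution per link = PR / outlinks
= 1/80 / 59
= 1/4720

1/4720


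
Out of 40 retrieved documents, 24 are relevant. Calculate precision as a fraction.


Precision = relevant_retrieved / total_retrieved
= 24 / 40
= 24 / (24 + 16)
= 3/5

3/5


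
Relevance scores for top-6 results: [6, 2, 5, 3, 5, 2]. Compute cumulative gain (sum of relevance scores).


Cumulative Gain = sum of relevance scores
Position 1: rel=6, running sum=6
Position 2: rel=2, running sum=8
Position 3: rel=5, running sum=13
Position 4: rel=3, running sum=16
Position 5: rel=5, running sum=21
Position 6: rel=2, running sum=23
CG = 23

23


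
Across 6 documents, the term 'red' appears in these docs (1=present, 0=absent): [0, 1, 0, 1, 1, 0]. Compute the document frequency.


Checking each document for 'red':
Doc 1: absent
Doc 2: present
Doc 3: absent
Doc 4: present
Doc 5: present
Doc 6: absent
df = sum of presences = 0 + 1 + 0 + 1 + 1 + 0 = 3

3


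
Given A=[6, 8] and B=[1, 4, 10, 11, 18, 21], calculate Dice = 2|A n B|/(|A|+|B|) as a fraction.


A intersect B = []
|A intersect B| = 0
|A| = 2, |B| = 6
Dice = 2*0 / (2+6)
= 0 / 8 = 0

0


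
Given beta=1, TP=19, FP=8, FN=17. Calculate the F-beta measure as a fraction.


P = TP/(TP+FP) = 19/27 = 19/27
R = TP/(TP+FN) = 19/36 = 19/36
beta^2 = 1^2 = 1
(1 + beta^2) = 2
Numerator = (1+beta^2)*P*R = 361/486
Denominator = beta^2*P + R = 19/27 + 19/36 = 133/108
F_beta = 38/63

38/63


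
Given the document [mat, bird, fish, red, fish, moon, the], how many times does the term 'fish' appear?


Document has 7 words
Scanning for 'fish':
Found at positions: [2, 4]
Count = 2

2


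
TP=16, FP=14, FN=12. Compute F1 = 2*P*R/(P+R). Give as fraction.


F1 = 2 * P * R / (P + R)
P = TP/(TP+FP) = 16/30 = 8/15
R = TP/(TP+FN) = 16/28 = 4/7
2 * P * R = 2 * 8/15 * 4/7 = 64/105
P + R = 8/15 + 4/7 = 116/105
F1 = 64/105 / 116/105 = 16/29

16/29


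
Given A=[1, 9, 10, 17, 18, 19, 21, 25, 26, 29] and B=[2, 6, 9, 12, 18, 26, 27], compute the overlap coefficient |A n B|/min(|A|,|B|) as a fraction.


A intersect B = [9, 18, 26]
|A intersect B| = 3
min(|A|, |B|) = min(10, 7) = 7
Overlap = 3 / 7 = 3/7

3/7


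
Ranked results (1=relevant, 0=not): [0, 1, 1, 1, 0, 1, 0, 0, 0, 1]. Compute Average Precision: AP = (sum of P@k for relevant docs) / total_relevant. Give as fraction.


Computing P@k for each relevant position:
Position 1: not relevant
Position 2: relevant, P@2 = 1/2 = 1/2
Position 3: relevant, P@3 = 2/3 = 2/3
Position 4: relevant, P@4 = 3/4 = 3/4
Position 5: not relevant
Position 6: relevant, P@6 = 4/6 = 2/3
Position 7: not relevant
Position 8: not relevant
Position 9: not relevant
Position 10: relevant, P@10 = 5/10 = 1/2
Sum of P@k = 1/2 + 2/3 + 3/4 + 2/3 + 1/2 = 37/12
AP = 37/12 / 5 = 37/60

37/60


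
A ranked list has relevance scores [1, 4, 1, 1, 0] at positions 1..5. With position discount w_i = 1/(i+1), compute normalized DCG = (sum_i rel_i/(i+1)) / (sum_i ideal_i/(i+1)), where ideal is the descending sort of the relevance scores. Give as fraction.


Position discount weights w_i = 1/(i+1) for i=1..5:
Weights = [1/2, 1/3, 1/4, 1/5, 1/6]
Actual relevance: [1, 4, 1, 1, 0]
DCG = 1/2 + 4/3 + 1/4 + 1/5 + 0/6 = 137/60
Ideal relevance (sorted desc): [4, 1, 1, 1, 0]
Ideal DCG = 4/2 + 1/3 + 1/4 + 1/5 + 0/6 = 167/60
nDCG = DCG / ideal_DCG = 137/60 / 167/60 = 137/167

137/167


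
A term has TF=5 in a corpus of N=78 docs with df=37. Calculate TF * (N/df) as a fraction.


TF * (N/df)
= 5 * (78/37)
= 5 * 78/37
= 390/37

390/37


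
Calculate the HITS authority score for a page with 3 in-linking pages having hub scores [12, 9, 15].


Authority = sum of hub scores of in-linkers
In-link 1: hub score = 12
In-link 2: hub score = 9
In-link 3: hub score = 15
Authority = 12 + 9 + 15 = 36

36


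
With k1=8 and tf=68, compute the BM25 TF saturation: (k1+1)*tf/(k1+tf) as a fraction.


BM25 TF component = (k1+1)*tf / (k1+tf)
k1 = 8, tf = 68
Numerator = (8+1)*68 = 612
Denominator = 8 + 68 = 76
= 612/76 = 153/19

153/19


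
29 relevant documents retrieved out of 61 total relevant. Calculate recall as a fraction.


Recall = retrieved_relevant / total_relevant
= 29 / 61
= 29 / (29 + 32)
= 29/61

29/61


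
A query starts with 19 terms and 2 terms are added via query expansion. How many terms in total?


Original terms: 19
Expansion terms: 2
Total = 19 + 2 = 21

21


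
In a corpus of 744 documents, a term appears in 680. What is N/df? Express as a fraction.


IDF ratio = N / df
= 744 / 680
= 93/85

93/85


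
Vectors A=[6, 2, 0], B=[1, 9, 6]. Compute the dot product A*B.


Dot product = sum of element-wise products
A[0]*B[0] = 6*1 = 6
A[1]*B[1] = 2*9 = 18
A[2]*B[2] = 0*6 = 0
Sum = 6 + 18 + 0 = 24

24


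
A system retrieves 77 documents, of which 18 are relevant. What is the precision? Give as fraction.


Precision = relevant_retrieved / total_retrieved
= 18 / 77
= 18 / (18 + 59)
= 18/77

18/77


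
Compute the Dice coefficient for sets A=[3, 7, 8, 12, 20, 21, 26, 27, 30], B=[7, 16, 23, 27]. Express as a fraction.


A intersect B = [7, 27]
|A intersect B| = 2
|A| = 9, |B| = 4
Dice = 2*2 / (9+4)
= 4 / 13 = 4/13

4/13


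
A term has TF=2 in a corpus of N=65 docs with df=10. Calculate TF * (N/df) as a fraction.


TF * (N/df)
= 2 * (65/10)
= 2 * 13/2
= 13

13


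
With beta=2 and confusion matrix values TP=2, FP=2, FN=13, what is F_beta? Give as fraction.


P = TP/(TP+FP) = 2/4 = 1/2
R = TP/(TP+FN) = 2/15 = 2/15
beta^2 = 2^2 = 4
(1 + beta^2) = 5
Numerator = (1+beta^2)*P*R = 1/3
Denominator = beta^2*P + R = 2 + 2/15 = 32/15
F_beta = 5/32

5/32


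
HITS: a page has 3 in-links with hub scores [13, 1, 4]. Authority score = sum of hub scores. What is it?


Authority = sum of hub scores of in-linkers
In-link 1: hub score = 13
In-link 2: hub score = 1
In-link 3: hub score = 4
Authority = 13 + 1 + 4 = 18

18


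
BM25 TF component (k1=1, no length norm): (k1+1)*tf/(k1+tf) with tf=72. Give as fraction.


BM25 TF component = (k1+1)*tf / (k1+tf)
k1 = 1, tf = 72
Numerator = (1+1)*72 = 144
Denominator = 1 + 72 = 73
= 144/73 = 144/73

144/73


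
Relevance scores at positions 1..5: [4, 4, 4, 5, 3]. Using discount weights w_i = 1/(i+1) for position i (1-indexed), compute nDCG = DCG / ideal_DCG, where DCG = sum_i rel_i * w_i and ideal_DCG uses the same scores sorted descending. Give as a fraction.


Position discount weights w_i = 1/(i+1) for i=1..5:
Weights = [1/2, 1/3, 1/4, 1/5, 1/6]
Actual relevance: [4, 4, 4, 5, 3]
DCG = 4/2 + 4/3 + 4/4 + 5/5 + 3/6 = 35/6
Ideal relevance (sorted desc): [5, 4, 4, 4, 3]
Ideal DCG = 5/2 + 4/3 + 4/4 + 4/5 + 3/6 = 92/15
nDCG = DCG / ideal_DCG = 35/6 / 92/15 = 175/184

175/184


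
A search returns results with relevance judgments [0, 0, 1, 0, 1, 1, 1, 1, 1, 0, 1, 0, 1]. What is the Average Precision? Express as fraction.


Computing P@k for each relevant position:
Position 1: not relevant
Position 2: not relevant
Position 3: relevant, P@3 = 1/3 = 1/3
Position 4: not relevant
Position 5: relevant, P@5 = 2/5 = 2/5
Position 6: relevant, P@6 = 3/6 = 1/2
Position 7: relevant, P@7 = 4/7 = 4/7
Position 8: relevant, P@8 = 5/8 = 5/8
Position 9: relevant, P@9 = 6/9 = 2/3
Position 10: not relevant
Position 11: relevant, P@11 = 7/11 = 7/11
Position 12: not relevant
Position 13: relevant, P@13 = 8/13 = 8/13
Sum of P@k = 1/3 + 2/5 + 1/2 + 4/7 + 5/8 + 2/3 + 7/11 + 8/13 = 174101/40040
AP = 174101/40040 / 8 = 174101/320320

174101/320320


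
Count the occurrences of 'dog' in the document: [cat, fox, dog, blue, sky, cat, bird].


Document has 7 words
Scanning for 'dog':
Found at positions: [2]
Count = 1

1


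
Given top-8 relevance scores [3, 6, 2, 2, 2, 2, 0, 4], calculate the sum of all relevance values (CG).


Cumulative Gain = sum of relevance scores
Position 1: rel=3, running sum=3
Position 2: rel=6, running sum=9
Position 3: rel=2, running sum=11
Position 4: rel=2, running sum=13
Position 5: rel=2, running sum=15
Position 6: rel=2, running sum=17
Position 7: rel=0, running sum=17
Position 8: rel=4, running sum=21
CG = 21

21


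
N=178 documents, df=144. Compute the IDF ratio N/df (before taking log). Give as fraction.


IDF ratio = N / df
= 178 / 144
= 89/72

89/72


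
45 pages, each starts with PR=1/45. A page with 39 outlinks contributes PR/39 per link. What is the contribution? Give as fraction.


Initial PR = 1/45 = 1/45
Outlinks = 39
Contribution per link = PR / outlinks
= 1/45 / 39
= 1/1755

1/1755


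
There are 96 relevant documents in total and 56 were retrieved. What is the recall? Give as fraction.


Recall = retrieved_relevant / total_relevant
= 56 / 96
= 56 / (56 + 40)
= 7/12

7/12


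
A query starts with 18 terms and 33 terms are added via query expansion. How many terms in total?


Original terms: 18
Expansion terms: 33
Total = 18 + 33 = 51

51


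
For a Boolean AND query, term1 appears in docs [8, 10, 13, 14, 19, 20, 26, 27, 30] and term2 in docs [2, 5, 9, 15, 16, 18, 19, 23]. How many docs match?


Boolean AND: find intersection of posting lists
term1 docs: [8, 10, 13, 14, 19, 20, 26, 27, 30]
term2 docs: [2, 5, 9, 15, 16, 18, 19, 23]
Intersection: [19]
|intersection| = 1

1


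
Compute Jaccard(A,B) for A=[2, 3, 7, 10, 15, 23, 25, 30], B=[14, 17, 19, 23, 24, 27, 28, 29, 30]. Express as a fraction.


A intersect B = [23, 30]
|A intersect B| = 2
A union B = [2, 3, 7, 10, 14, 15, 17, 19, 23, 24, 25, 27, 28, 29, 30]
|A union B| = 15
Jaccard = 2/15 = 2/15

2/15


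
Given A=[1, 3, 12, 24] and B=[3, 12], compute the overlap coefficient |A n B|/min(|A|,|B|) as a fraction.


A intersect B = [3, 12]
|A intersect B| = 2
min(|A|, |B|) = min(4, 2) = 2
Overlap = 2 / 2 = 1

1


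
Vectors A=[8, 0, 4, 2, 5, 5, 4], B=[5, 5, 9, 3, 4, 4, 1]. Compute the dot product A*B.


Dot product = sum of element-wise products
A[0]*B[0] = 8*5 = 40
A[1]*B[1] = 0*5 = 0
A[2]*B[2] = 4*9 = 36
A[3]*B[3] = 2*3 = 6
A[4]*B[4] = 5*4 = 20
A[5]*B[5] = 5*4 = 20
A[6]*B[6] = 4*1 = 4
Sum = 40 + 0 + 36 + 6 + 20 + 20 + 4 = 126

126


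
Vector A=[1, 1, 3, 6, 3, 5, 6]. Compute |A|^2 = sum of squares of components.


|A|^2 = sum of squared components
A[0]^2 = 1^2 = 1
A[1]^2 = 1^2 = 1
A[2]^2 = 3^2 = 9
A[3]^2 = 6^2 = 36
A[4]^2 = 3^2 = 9
A[5]^2 = 5^2 = 25
A[6]^2 = 6^2 = 36
Sum = 1 + 1 + 9 + 36 + 9 + 25 + 36 = 117

117


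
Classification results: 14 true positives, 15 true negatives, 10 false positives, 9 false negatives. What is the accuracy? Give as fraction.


Accuracy = (TP + TN) / (TP + TN + FP + FN)
TP + TN = 14 + 15 = 29
Total = 14 + 15 + 10 + 9 = 48
Accuracy = 29 / 48 = 29/48

29/48


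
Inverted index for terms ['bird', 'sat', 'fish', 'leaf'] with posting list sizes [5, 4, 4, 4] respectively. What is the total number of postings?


Summing posting list sizes:
'bird': 5 postings
'sat': 4 postings
'fish': 4 postings
'leaf': 4 postings
Total = 5 + 4 + 4 + 4 = 17

17


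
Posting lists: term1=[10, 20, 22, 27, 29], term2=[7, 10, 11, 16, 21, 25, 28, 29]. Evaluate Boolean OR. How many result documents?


Boolean OR: find union of posting lists
term1 docs: [10, 20, 22, 27, 29]
term2 docs: [7, 10, 11, 16, 21, 25, 28, 29]
Union: [7, 10, 11, 16, 20, 21, 22, 25, 27, 28, 29]
|union| = 11

11


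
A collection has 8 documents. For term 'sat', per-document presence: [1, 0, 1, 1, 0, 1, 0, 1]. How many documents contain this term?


Checking each document for 'sat':
Doc 1: present
Doc 2: absent
Doc 3: present
Doc 4: present
Doc 5: absent
Doc 6: present
Doc 7: absent
Doc 8: present
df = sum of presences = 1 + 0 + 1 + 1 + 0 + 1 + 0 + 1 = 5

5


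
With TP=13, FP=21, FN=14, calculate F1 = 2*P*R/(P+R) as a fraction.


F1 = 2 * P * R / (P + R)
P = TP/(TP+FP) = 13/34 = 13/34
R = TP/(TP+FN) = 13/27 = 13/27
2 * P * R = 2 * 13/34 * 13/27 = 169/459
P + R = 13/34 + 13/27 = 793/918
F1 = 169/459 / 793/918 = 26/61

26/61


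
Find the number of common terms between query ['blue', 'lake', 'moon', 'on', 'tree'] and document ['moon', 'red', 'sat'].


Query terms: ['blue', 'lake', 'moon', 'on', 'tree']
Document terms: ['moon', 'red', 'sat']
Common terms: ['moon']
Overlap count = 1

1


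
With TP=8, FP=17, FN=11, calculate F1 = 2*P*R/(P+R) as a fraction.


F1 = 2 * P * R / (P + R)
P = TP/(TP+FP) = 8/25 = 8/25
R = TP/(TP+FN) = 8/19 = 8/19
2 * P * R = 2 * 8/25 * 8/19 = 128/475
P + R = 8/25 + 8/19 = 352/475
F1 = 128/475 / 352/475 = 4/11

4/11


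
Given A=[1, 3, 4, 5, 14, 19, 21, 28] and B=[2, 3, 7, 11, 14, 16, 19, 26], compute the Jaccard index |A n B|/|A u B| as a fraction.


A intersect B = [3, 14, 19]
|A intersect B| = 3
A union B = [1, 2, 3, 4, 5, 7, 11, 14, 16, 19, 21, 26, 28]
|A union B| = 13
Jaccard = 3/13 = 3/13

3/13


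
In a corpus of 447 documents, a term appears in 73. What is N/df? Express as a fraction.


IDF ratio = N / df
= 447 / 73
= 447/73

447/73


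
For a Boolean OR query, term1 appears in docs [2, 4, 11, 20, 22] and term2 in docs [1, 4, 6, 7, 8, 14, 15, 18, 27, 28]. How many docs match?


Boolean OR: find union of posting lists
term1 docs: [2, 4, 11, 20, 22]
term2 docs: [1, 4, 6, 7, 8, 14, 15, 18, 27, 28]
Union: [1, 2, 4, 6, 7, 8, 11, 14, 15, 18, 20, 22, 27, 28]
|union| = 14

14


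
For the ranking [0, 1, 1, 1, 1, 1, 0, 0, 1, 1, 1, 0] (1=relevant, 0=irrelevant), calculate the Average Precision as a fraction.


Computing P@k for each relevant position:
Position 1: not relevant
Position 2: relevant, P@2 = 1/2 = 1/2
Position 3: relevant, P@3 = 2/3 = 2/3
Position 4: relevant, P@4 = 3/4 = 3/4
Position 5: relevant, P@5 = 4/5 = 4/5
Position 6: relevant, P@6 = 5/6 = 5/6
Position 7: not relevant
Position 8: not relevant
Position 9: relevant, P@9 = 6/9 = 2/3
Position 10: relevant, P@10 = 7/10 = 7/10
Position 11: relevant, P@11 = 8/11 = 8/11
Position 12: not relevant
Sum of P@k = 1/2 + 2/3 + 3/4 + 4/5 + 5/6 + 2/3 + 7/10 + 8/11 = 745/132
AP = 745/132 / 8 = 745/1056

745/1056


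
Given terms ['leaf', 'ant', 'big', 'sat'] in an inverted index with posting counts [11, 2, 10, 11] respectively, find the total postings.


Summing posting list sizes:
'leaf': 11 postings
'ant': 2 postings
'big': 10 postings
'sat': 11 postings
Total = 11 + 2 + 10 + 11 = 34

34


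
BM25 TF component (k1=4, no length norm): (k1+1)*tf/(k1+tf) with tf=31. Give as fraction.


BM25 TF component = (k1+1)*tf / (k1+tf)
k1 = 4, tf = 31
Numerator = (4+1)*31 = 155
Denominator = 4 + 31 = 35
= 155/35 = 31/7

31/7


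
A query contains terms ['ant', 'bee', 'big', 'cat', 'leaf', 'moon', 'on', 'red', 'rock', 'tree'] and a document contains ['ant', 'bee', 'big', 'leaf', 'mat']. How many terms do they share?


Query terms: ['ant', 'bee', 'big', 'cat', 'leaf', 'moon', 'on', 'red', 'rock', 'tree']
Document terms: ['ant', 'bee', 'big', 'leaf', 'mat']
Common terms: ['ant', 'bee', 'big', 'leaf']
Overlap count = 4

4


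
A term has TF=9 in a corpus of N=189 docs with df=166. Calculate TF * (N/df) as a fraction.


TF * (N/df)
= 9 * (189/166)
= 9 * 189/166
= 1701/166

1701/166


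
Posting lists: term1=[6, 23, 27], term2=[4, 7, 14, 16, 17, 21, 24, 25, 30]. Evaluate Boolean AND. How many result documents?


Boolean AND: find intersection of posting lists
term1 docs: [6, 23, 27]
term2 docs: [4, 7, 14, 16, 17, 21, 24, 25, 30]
Intersection: []
|intersection| = 0

0


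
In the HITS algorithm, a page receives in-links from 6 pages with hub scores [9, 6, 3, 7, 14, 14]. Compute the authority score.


Authority = sum of hub scores of in-linkers
In-link 1: hub score = 9
In-link 2: hub score = 6
In-link 3: hub score = 3
In-link 4: hub score = 7
In-link 5: hub score = 14
In-link 6: hub score = 14
Authority = 9 + 6 + 3 + 7 + 14 + 14 = 53

53


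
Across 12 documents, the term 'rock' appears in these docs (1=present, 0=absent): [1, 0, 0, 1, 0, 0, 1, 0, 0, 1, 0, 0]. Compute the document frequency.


Checking each document for 'rock':
Doc 1: present
Doc 2: absent
Doc 3: absent
Doc 4: present
Doc 5: absent
Doc 6: absent
Doc 7: present
Doc 8: absent
Doc 9: absent
Doc 10: present
Doc 11: absent
Doc 12: absent
df = sum of presences = 1 + 0 + 0 + 1 + 0 + 0 + 1 + 0 + 0 + 1 + 0 + 0 = 4

4


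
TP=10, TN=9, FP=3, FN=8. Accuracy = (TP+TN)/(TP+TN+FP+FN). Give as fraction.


Accuracy = (TP + TN) / (TP + TN + FP + FN)
TP + TN = 10 + 9 = 19
Total = 10 + 9 + 3 + 8 = 30
Accuracy = 19 / 30 = 19/30

19/30


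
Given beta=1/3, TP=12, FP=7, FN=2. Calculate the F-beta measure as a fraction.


P = TP/(TP+FP) = 12/19 = 12/19
R = TP/(TP+FN) = 12/14 = 6/7
beta^2 = 1/3^2 = 1/9
(1 + beta^2) = 10/9
Numerator = (1+beta^2)*P*R = 80/133
Denominator = beta^2*P + R = 4/57 + 6/7 = 370/399
F_beta = 24/37

24/37


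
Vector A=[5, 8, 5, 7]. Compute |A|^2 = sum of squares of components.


|A|^2 = sum of squared components
A[0]^2 = 5^2 = 25
A[1]^2 = 8^2 = 64
A[2]^2 = 5^2 = 25
A[3]^2 = 7^2 = 49
Sum = 25 + 64 + 25 + 49 = 163

163


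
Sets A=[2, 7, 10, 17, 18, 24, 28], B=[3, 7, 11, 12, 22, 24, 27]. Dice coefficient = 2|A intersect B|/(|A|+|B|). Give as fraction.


A intersect B = [7, 24]
|A intersect B| = 2
|A| = 7, |B| = 7
Dice = 2*2 / (7+7)
= 4 / 14 = 2/7

2/7


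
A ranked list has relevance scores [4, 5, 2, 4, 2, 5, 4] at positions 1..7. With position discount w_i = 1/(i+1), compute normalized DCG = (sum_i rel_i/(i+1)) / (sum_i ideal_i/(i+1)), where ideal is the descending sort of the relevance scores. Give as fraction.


Position discount weights w_i = 1/(i+1) for i=1..7:
Weights = [1/2, 1/3, 1/4, 1/5, 1/6, 1/7, 1/8]
Actual relevance: [4, 5, 2, 4, 2, 5, 4]
DCG = 4/2 + 5/3 + 2/4 + 4/5 + 2/6 + 5/7 + 4/8 = 228/35
Ideal relevance (sorted desc): [5, 5, 4, 4, 4, 2, 2]
Ideal DCG = 5/2 + 5/3 + 4/4 + 4/5 + 4/6 + 2/7 + 2/8 = 3011/420
nDCG = DCG / ideal_DCG = 228/35 / 3011/420 = 2736/3011

2736/3011


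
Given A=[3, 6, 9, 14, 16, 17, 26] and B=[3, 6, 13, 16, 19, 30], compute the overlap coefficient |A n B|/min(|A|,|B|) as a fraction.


A intersect B = [3, 6, 16]
|A intersect B| = 3
min(|A|, |B|) = min(7, 6) = 6
Overlap = 3 / 6 = 1/2

1/2


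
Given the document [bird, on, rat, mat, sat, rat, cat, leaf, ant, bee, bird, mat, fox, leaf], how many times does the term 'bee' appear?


Document has 14 words
Scanning for 'bee':
Found at positions: [9]
Count = 1

1


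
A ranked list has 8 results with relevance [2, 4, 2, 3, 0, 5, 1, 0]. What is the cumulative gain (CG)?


Cumulative Gain = sum of relevance scores
Position 1: rel=2, running sum=2
Position 2: rel=4, running sum=6
Position 3: rel=2, running sum=8
Position 4: rel=3, running sum=11
Position 5: rel=0, running sum=11
Position 6: rel=5, running sum=16
Position 7: rel=1, running sum=17
Position 8: rel=0, running sum=17
CG = 17

17


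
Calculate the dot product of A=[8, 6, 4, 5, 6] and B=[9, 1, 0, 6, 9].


Dot product = sum of element-wise products
A[0]*B[0] = 8*9 = 72
A[1]*B[1] = 6*1 = 6
A[2]*B[2] = 4*0 = 0
A[3]*B[3] = 5*6 = 30
A[4]*B[4] = 6*9 = 54
Sum = 72 + 6 + 0 + 30 + 54 = 162

162


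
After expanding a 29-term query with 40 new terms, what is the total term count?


Original terms: 29
Expansion terms: 40
Total = 29 + 40 = 69

69


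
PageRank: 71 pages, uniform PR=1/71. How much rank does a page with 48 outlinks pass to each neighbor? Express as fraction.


Initial PR = 1/71 = 1/71
Outlinks = 48
Contribution per link = PR / outlinks
= 1/71 / 48
= 1/3408

1/3408


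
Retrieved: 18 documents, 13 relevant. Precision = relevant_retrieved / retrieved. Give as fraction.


Precision = relevant_retrieved / total_retrieved
= 13 / 18
= 13 / (13 + 5)
= 13/18

13/18


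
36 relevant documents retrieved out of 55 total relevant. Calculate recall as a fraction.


Recall = retrieved_relevant / total_relevant
= 36 / 55
= 36 / (36 + 19)
= 36/55

36/55


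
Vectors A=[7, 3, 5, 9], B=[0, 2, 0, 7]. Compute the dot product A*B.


Dot product = sum of element-wise products
A[0]*B[0] = 7*0 = 0
A[1]*B[1] = 3*2 = 6
A[2]*B[2] = 5*0 = 0
A[3]*B[3] = 9*7 = 63
Sum = 0 + 6 + 0 + 63 = 69

69


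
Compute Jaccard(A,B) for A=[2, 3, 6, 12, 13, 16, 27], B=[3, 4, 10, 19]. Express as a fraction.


A intersect B = [3]
|A intersect B| = 1
A union B = [2, 3, 4, 6, 10, 12, 13, 16, 19, 27]
|A union B| = 10
Jaccard = 1/10 = 1/10

1/10


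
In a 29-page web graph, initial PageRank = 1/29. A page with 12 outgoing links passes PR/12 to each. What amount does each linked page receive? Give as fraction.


Initial PR = 1/29 = 1/29
Outlinks = 12
Contribution per link = PR / outlinks
= 1/29 / 12
= 1/348

1/348


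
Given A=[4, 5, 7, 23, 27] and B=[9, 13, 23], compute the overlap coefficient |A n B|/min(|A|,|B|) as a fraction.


A intersect B = [23]
|A intersect B| = 1
min(|A|, |B|) = min(5, 3) = 3
Overlap = 1 / 3 = 1/3

1/3


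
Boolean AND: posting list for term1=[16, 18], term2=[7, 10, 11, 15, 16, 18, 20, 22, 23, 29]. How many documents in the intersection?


Boolean AND: find intersection of posting lists
term1 docs: [16, 18]
term2 docs: [7, 10, 11, 15, 16, 18, 20, 22, 23, 29]
Intersection: [16, 18]
|intersection| = 2

2


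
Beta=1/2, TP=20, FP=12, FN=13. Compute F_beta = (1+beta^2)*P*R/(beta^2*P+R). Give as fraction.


P = TP/(TP+FP) = 20/32 = 5/8
R = TP/(TP+FN) = 20/33 = 20/33
beta^2 = 1/2^2 = 1/4
(1 + beta^2) = 5/4
Numerator = (1+beta^2)*P*R = 125/264
Denominator = beta^2*P + R = 5/32 + 20/33 = 805/1056
F_beta = 100/161

100/161


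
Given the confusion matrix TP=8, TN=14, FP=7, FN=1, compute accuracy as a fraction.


Accuracy = (TP + TN) / (TP + TN + FP + FN)
TP + TN = 8 + 14 = 22
Total = 8 + 14 + 7 + 1 = 30
Accuracy = 22 / 30 = 11/15

11/15


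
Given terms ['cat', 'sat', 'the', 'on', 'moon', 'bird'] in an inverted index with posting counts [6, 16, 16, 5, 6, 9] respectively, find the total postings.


Summing posting list sizes:
'cat': 6 postings
'sat': 16 postings
'the': 16 postings
'on': 5 postings
'moon': 6 postings
'bird': 9 postings
Total = 6 + 16 + 16 + 5 + 6 + 9 = 58

58


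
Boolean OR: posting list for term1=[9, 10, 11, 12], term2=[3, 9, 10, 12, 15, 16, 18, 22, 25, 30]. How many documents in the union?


Boolean OR: find union of posting lists
term1 docs: [9, 10, 11, 12]
term2 docs: [3, 9, 10, 12, 15, 16, 18, 22, 25, 30]
Union: [3, 9, 10, 11, 12, 15, 16, 18, 22, 25, 30]
|union| = 11

11


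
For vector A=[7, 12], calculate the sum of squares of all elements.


|A|^2 = sum of squared components
A[0]^2 = 7^2 = 49
A[1]^2 = 12^2 = 144
Sum = 49 + 144 = 193

193


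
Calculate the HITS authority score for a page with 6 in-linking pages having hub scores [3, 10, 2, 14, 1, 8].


Authority = sum of hub scores of in-linkers
In-link 1: hub score = 3
In-link 2: hub score = 10
In-link 3: hub score = 2
In-link 4: hub score = 14
In-link 5: hub score = 1
In-link 6: hub score = 8
Authority = 3 + 10 + 2 + 14 + 1 + 8 = 38

38


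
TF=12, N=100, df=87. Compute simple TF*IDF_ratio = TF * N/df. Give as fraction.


TF * (N/df)
= 12 * (100/87)
= 12 * 100/87
= 400/29

400/29


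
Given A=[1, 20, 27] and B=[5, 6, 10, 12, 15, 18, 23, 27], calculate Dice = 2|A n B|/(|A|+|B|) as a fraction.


A intersect B = [27]
|A intersect B| = 1
|A| = 3, |B| = 8
Dice = 2*1 / (3+8)
= 2 / 11 = 2/11

2/11


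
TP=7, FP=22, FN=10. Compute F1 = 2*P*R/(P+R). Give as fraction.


F1 = 2 * P * R / (P + R)
P = TP/(TP+FP) = 7/29 = 7/29
R = TP/(TP+FN) = 7/17 = 7/17
2 * P * R = 2 * 7/29 * 7/17 = 98/493
P + R = 7/29 + 7/17 = 322/493
F1 = 98/493 / 322/493 = 7/23

7/23


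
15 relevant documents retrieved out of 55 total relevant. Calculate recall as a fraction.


Recall = retrieved_relevant / total_relevant
= 15 / 55
= 15 / (15 + 40)
= 3/11

3/11


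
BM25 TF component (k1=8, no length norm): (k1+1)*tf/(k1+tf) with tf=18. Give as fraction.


BM25 TF component = (k1+1)*tf / (k1+tf)
k1 = 8, tf = 18
Numerator = (8+1)*18 = 162
Denominator = 8 + 18 = 26
= 162/26 = 81/13

81/13


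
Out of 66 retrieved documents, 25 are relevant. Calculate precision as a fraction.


Precision = relevant_retrieved / total_retrieved
= 25 / 66
= 25 / (25 + 41)
= 25/66

25/66


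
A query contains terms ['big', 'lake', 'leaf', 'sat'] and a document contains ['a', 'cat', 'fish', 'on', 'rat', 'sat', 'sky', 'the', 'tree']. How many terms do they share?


Query terms: ['big', 'lake', 'leaf', 'sat']
Document terms: ['a', 'cat', 'fish', 'on', 'rat', 'sat', 'sky', 'the', 'tree']
Common terms: ['sat']
Overlap count = 1

1


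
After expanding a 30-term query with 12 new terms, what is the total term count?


Original terms: 30
Expansion terms: 12
Total = 30 + 12 = 42

42


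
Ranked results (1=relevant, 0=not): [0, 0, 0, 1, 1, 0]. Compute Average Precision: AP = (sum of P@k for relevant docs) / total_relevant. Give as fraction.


Computing P@k for each relevant position:
Position 1: not relevant
Position 2: not relevant
Position 3: not relevant
Position 4: relevant, P@4 = 1/4 = 1/4
Position 5: relevant, P@5 = 2/5 = 2/5
Position 6: not relevant
Sum of P@k = 1/4 + 2/5 = 13/20
AP = 13/20 / 2 = 13/40

13/40


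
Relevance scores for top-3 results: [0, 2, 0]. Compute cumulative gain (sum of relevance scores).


Cumulative Gain = sum of relevance scores
Position 1: rel=0, running sum=0
Position 2: rel=2, running sum=2
Position 3: rel=0, running sum=2
CG = 2

2


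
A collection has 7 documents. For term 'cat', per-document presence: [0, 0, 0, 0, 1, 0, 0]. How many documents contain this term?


Checking each document for 'cat':
Doc 1: absent
Doc 2: absent
Doc 3: absent
Doc 4: absent
Doc 5: present
Doc 6: absent
Doc 7: absent
df = sum of presences = 0 + 0 + 0 + 0 + 1 + 0 + 0 = 1

1


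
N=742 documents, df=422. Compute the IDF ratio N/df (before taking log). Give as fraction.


IDF ratio = N / df
= 742 / 422
= 371/211

371/211


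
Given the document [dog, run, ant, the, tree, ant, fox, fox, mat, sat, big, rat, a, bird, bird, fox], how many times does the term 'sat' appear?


Document has 16 words
Scanning for 'sat':
Found at positions: [9]
Count = 1

1


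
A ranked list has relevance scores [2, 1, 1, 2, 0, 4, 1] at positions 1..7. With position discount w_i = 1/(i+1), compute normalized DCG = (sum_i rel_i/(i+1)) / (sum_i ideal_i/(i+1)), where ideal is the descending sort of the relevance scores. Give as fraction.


Position discount weights w_i = 1/(i+1) for i=1..7:
Weights = [1/2, 1/3, 1/4, 1/5, 1/6, 1/7, 1/8]
Actual relevance: [2, 1, 1, 2, 0, 4, 1]
DCG = 2/2 + 1/3 + 1/4 + 2/5 + 0/6 + 4/7 + 1/8 = 2251/840
Ideal relevance (sorted desc): [4, 2, 2, 1, 1, 1, 0]
Ideal DCG = 4/2 + 2/3 + 2/4 + 1/5 + 1/6 + 1/7 + 0/8 = 386/105
nDCG = DCG / ideal_DCG = 2251/840 / 386/105 = 2251/3088

2251/3088


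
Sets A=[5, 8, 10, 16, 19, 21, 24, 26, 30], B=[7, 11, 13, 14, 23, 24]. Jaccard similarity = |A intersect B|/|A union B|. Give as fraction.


A intersect B = [24]
|A intersect B| = 1
A union B = [5, 7, 8, 10, 11, 13, 14, 16, 19, 21, 23, 24, 26, 30]
|A union B| = 14
Jaccard = 1/14 = 1/14

1/14


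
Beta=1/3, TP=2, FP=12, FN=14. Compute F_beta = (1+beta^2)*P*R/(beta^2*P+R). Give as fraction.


P = TP/(TP+FP) = 2/14 = 1/7
R = TP/(TP+FN) = 2/16 = 1/8
beta^2 = 1/3^2 = 1/9
(1 + beta^2) = 10/9
Numerator = (1+beta^2)*P*R = 5/252
Denominator = beta^2*P + R = 1/63 + 1/8 = 71/504
F_beta = 10/71

10/71


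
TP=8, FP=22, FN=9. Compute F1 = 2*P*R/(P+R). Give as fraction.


F1 = 2 * P * R / (P + R)
P = TP/(TP+FP) = 8/30 = 4/15
R = TP/(TP+FN) = 8/17 = 8/17
2 * P * R = 2 * 4/15 * 8/17 = 64/255
P + R = 4/15 + 8/17 = 188/255
F1 = 64/255 / 188/255 = 16/47

16/47


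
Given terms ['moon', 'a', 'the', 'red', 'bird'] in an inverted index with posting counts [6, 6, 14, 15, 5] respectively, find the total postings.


Summing posting list sizes:
'moon': 6 postings
'a': 6 postings
'the': 14 postings
'red': 15 postings
'bird': 5 postings
Total = 6 + 6 + 14 + 15 + 5 = 46

46


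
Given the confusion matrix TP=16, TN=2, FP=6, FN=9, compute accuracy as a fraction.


Accuracy = (TP + TN) / (TP + TN + FP + FN)
TP + TN = 16 + 2 = 18
Total = 16 + 2 + 6 + 9 = 33
Accuracy = 18 / 33 = 6/11

6/11


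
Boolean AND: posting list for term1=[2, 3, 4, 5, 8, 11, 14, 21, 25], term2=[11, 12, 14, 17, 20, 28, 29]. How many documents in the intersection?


Boolean AND: find intersection of posting lists
term1 docs: [2, 3, 4, 5, 8, 11, 14, 21, 25]
term2 docs: [11, 12, 14, 17, 20, 28, 29]
Intersection: [11, 14]
|intersection| = 2

2


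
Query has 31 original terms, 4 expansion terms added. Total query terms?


Original terms: 31
Expansion terms: 4
Total = 31 + 4 = 35

35


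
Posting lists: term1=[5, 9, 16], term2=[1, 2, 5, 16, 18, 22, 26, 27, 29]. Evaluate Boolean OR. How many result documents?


Boolean OR: find union of posting lists
term1 docs: [5, 9, 16]
term2 docs: [1, 2, 5, 16, 18, 22, 26, 27, 29]
Union: [1, 2, 5, 9, 16, 18, 22, 26, 27, 29]
|union| = 10

10
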